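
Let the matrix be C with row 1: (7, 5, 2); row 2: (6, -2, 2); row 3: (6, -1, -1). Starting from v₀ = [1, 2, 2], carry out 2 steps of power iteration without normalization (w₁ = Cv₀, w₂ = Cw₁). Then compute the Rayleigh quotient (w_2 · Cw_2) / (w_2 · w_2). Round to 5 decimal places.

w1 = Cv₀ = (21, 6, 2)
w2 = Cw1 = (181, 118, 118)
Cw2 = (2093, 1086, 850)
w2·Cw2 = 181·2093 + 118·1086 + 118·850 = 607281; w2·w2 = 181·181 + 118·118 + 118·118 = 60609
λ ≈ 607281/60609 = 10.01965

10.01965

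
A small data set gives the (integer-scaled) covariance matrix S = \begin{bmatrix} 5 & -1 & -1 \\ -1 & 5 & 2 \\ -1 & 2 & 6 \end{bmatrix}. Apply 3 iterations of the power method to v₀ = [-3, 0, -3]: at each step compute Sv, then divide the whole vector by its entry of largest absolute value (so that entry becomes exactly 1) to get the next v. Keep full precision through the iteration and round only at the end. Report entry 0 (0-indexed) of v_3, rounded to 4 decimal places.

0.1761

Sv0 = (-12.00000, -3.00000, -15.00000); divide by -15.00000 → v1 = (0.80000, 0.20000, 1.00000)
Sv1 = (2.80000, 2.20000, 5.60000); divide by 5.60000 → v2 = (0.50000, 0.39286, 1.00000)
Sv2 = (1.10714, 3.46429, 6.28571); divide by 6.28571 → v3 = (0.17614, 0.55114, 1.00000)
Requested entry of v3: -93/-528 = 0.1761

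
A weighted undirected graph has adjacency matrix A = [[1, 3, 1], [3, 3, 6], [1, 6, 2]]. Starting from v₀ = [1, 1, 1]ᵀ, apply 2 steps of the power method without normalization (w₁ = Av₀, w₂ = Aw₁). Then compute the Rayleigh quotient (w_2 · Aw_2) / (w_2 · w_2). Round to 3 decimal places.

w1 = Av₀ = (1·1 + 3·1 + 1·1; 3·1 + 3·1 + 6·1; 1·1 + 6·1 + 2·1) = (5, 12, 9)
w2 = Aw1 = (1·5 + 3·12 + 1·9; 3·5 + 3·12 + 6·9; 1·5 + 6·12 + 2·9) = (50, 105, 95)
Aw2 = (460, 1035, 870)
w2·Aw2 = 50·460 + 105·1035 + 95·870 = 214325; w2·w2 = 50·50 + 105·105 + 95·95 = 22550
λ ≈ 214325/22550 = 9.504

9.504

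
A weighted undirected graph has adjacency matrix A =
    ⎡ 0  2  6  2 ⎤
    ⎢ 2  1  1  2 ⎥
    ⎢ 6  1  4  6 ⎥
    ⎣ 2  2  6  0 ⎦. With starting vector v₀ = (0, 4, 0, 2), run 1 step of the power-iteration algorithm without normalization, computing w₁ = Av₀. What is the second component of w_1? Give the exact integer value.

w1 = Av₀ = (0·0 + 2·4 + 6·0 + 2·2; 2·0 + 1·4 + 1·0 + 2·2; 6·0 + 1·4 + 4·0 + 6·2; 2·0 + 2·4 + 6·0 + 0·2) = (12, 8, 16, 8)
The requested component of w1 is 8.

8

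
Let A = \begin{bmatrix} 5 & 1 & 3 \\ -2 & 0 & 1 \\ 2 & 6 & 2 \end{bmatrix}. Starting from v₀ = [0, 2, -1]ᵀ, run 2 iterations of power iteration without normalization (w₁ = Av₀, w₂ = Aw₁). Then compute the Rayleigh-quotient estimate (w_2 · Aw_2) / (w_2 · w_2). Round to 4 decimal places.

6.1667

w1 = Av₀ = (5·0 + 1·2 + 3·(-1); (-2)·0 + 0·2 + 1·(-1); 2·0 + 6·2 + 2·(-1)) = (-1, -1, 10)
w2 = Aw1 = (5·(-1) + 1·(-1) + 3·10; (-2)·(-1) + 0·(-1) + 1·10; 2·(-1) + 6·(-1) + 2·10) = (24, 12, 12)
Aw2 = (168, -36, 144)
w2·Aw2 = 24·168 + 12·(-36) + 12·144 = 5328; w2·w2 = 24·24 + 12·12 + 12·12 = 864
λ ≈ 5328/864 = 6.1667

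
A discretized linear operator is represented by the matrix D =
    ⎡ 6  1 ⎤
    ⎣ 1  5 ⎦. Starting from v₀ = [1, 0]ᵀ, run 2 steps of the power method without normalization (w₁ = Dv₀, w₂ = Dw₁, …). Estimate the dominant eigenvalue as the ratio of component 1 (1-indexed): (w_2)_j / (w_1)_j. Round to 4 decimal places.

w1 = Dv₀ = (6·1 + 1·0; 1·1 + 5·0) = (6, 1)
w2 = Dw1 = (6·6 + 1·1; 1·6 + 5·1) = (37, 11)
Ratio at component: 37 / 6 = 6.1667

λ ≈ 6.1667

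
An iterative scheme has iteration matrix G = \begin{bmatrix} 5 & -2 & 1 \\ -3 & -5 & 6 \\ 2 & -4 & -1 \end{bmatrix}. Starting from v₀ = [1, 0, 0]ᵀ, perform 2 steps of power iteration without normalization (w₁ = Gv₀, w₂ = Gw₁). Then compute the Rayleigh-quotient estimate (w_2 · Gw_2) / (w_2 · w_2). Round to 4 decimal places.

w1 = Gv₀ = (5, -3, 2)
w2 = Gw1 = (33, 12, 20)
Gw2 = (161, -39, -2)
w2·Gw2 = 33·161 + 12·(-39) + 20·(-2) = 4805; w2·w2 = 33·33 + 12·12 + 20·20 = 1633
λ ≈ 4805/1633 = 2.9424

λ ≈ 2.9424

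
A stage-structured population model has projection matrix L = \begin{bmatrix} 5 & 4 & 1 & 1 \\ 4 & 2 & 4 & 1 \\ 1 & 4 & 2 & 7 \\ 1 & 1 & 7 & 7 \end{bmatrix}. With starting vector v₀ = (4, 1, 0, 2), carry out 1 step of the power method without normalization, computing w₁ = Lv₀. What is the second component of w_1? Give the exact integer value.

w1 = Lv₀ = (5·4 + 4·1 + 1·0 + 1·2; 4·4 + 2·1 + 4·0 + 1·2; 1·4 + 4·1 + 2·0 + 7·2; 1·4 + 1·1 + 7·0 + 7·2) = (26, 20, 22, 19)
The requested component of w1 is 20.

20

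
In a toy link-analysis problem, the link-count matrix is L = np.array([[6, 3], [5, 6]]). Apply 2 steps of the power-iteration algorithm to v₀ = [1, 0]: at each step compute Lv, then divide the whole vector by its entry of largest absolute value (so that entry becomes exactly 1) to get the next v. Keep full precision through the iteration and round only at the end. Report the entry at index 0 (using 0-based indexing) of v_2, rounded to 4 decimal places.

0.8500

Lv0 = (6.00000, 5.00000); divide by 6.00000 → v1 = (1.00000, 0.83333)
Lv1 = (8.50000, 10.00000); divide by 10.00000 → v2 = (0.85000, 1.00000)
Requested entry of v2: 51/60 = 0.8500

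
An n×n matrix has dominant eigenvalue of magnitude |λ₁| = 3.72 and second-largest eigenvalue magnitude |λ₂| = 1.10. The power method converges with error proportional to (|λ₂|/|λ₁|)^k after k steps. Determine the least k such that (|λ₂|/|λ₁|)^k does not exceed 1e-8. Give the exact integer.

|λ₂/λ₁| = 1.10/3.72 = 0.29570
Need k ≥ ln(1e-8) / ln(0.29570) = -18.4207 / -1.2184 ≈ 15.119
Smallest integer k satisfying the bound: 16

16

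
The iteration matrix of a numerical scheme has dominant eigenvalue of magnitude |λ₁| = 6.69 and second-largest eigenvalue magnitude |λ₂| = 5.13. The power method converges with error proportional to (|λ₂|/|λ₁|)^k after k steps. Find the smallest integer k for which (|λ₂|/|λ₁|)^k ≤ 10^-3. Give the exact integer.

|λ₂/λ₁| = 5.13/6.69 = 0.76682
Need k ≥ ln(10^-3) / ln(0.76682) = -6.9078 / -0.2655 ≈ 26.017
Smallest integer k satisfying the bound: 27

27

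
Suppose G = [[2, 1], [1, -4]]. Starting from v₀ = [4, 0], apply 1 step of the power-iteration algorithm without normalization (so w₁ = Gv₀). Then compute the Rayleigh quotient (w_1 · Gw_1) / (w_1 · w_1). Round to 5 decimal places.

λ ≈ 1.60000

w1 = Gv₀ = (2·4 + 1·0; 1·4 + (-4)·0) = (8, 4)
Gw1 = (20, -8)
w1·Gw1 = 8·20 + 4·(-8) = 128; w1·w1 = 8·8 + 4·4 = 80
λ ≈ 128/80 = 1.60000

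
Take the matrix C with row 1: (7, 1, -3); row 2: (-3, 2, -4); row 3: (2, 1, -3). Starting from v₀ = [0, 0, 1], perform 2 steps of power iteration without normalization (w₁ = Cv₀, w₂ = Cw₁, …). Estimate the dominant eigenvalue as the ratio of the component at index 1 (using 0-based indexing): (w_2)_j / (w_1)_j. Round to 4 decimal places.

w1 = Cv₀ = (7·0 + 1·0 + (-3)·1; (-3)·0 + 2·0 + (-4)·1; 2·0 + 1·0 + (-3)·1) = (-3, -4, -3)
w2 = Cw1 = (7·(-3) + 1·(-4) + (-3)·(-3); (-3)·(-3) + 2·(-4) + (-4)·(-3); 2·(-3) + 1·(-4) + (-3)·(-3)) = (-16, 13, -1)
Ratio at component: 13 / -4 = -3.2500

-3.2500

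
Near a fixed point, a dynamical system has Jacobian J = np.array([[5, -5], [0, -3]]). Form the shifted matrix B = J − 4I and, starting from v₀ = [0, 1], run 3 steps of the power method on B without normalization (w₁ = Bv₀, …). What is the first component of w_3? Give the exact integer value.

B = J − 4I has rows (1, -5); (0, -7)
w1 = Bv₀ = (1·0 + (-5)·1; 0·0 + (-7)·1) = (-5, -7)
w2 = Bw1 = (1·(-5) + (-5)·(-7); 0·(-5) + (-7)·(-7)) = (30, 49)
w3 = Bw2 = (-215, -343)
Requested component of w3: -215

-215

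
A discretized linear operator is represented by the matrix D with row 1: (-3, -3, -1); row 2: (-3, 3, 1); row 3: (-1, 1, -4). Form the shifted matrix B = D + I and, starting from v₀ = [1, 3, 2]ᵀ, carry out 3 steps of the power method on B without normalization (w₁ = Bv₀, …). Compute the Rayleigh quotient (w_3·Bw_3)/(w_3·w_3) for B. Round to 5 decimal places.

μ ≈ 4.55960

B = D + I has rows (-2, -3, -1); (-3, 4, 1); (-1, 1, -3)
w1 = Bv₀ = ((-2)·1 + (-3)·3 + (-1)·2; (-3)·1 + 4·3 + 1·2; (-1)·1 + 1·3 + (-3)·2) = (-13, 11, -4)
w2 = Bw1 = ((-2)·(-13) + (-3)·11 + (-1)·(-4); (-3)·(-13) + 4·11 + 1·(-4); (-1)·(-13) + 1·11 + (-3)·(-4)) = (-3, 79, 36)
w3 = Bw2 = (-267, 361, -26)
Bw3 = (-523, 2219, 706)
w3·Bw3 = 922344; w3·w3 = 202286; μ ≈ 922344/202286 = 4.55960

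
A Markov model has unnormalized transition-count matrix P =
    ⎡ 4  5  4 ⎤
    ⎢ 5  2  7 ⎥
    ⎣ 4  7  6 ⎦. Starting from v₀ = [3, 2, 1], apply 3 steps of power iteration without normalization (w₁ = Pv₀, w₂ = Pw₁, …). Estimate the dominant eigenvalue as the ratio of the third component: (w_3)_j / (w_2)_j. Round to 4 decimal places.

w1 = Pv₀ = (4·3 + 5·2 + 4·1; 5·3 + 2·2 + 7·1; 4·3 + 7·2 + 6·1) = (26, 26, 32)
w2 = Pw1 = (4·26 + 5·26 + 4·32; 5·26 + 2·26 + 7·32; 4·26 + 7·26 + 6·32) = (362, 406, 478)
w3 = Pw2 = (5390, 5968, 7158)
Ratio at component: 7158 / 478 = 14.9749

14.9749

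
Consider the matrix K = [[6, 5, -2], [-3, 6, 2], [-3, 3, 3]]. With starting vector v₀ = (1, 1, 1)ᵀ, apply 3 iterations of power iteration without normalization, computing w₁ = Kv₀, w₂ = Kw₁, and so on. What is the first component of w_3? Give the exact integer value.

489

w1 = Kv₀ = (6·1 + 5·1 + (-2)·1; (-3)·1 + 6·1 + 2·1; (-3)·1 + 3·1 + 3·1) = (9, 5, 3)
w2 = Kw1 = (6·9 + 5·5 + (-2)·3; (-3)·9 + 6·5 + 2·3; (-3)·9 + 3·5 + 3·3) = (73, 9, -3)
w3 = Kw2 = (489, -171, -201)
The requested component of w3 is 489.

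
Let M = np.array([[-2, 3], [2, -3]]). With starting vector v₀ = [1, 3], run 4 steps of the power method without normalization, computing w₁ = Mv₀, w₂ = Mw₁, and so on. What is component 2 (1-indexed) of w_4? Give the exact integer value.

875

w1 = Mv₀ = ((-2)·1 + 3·3; 2·1 + (-3)·3) = (7, -7)
w2 = Mw1 = ((-2)·7 + 3·(-7); 2·7 + (-3)·(-7)) = (-35, 35)
w3 = Mw2 = (175, -175)
w4 = Mw3 = (-875, 875)
The requested component of w4 is 875.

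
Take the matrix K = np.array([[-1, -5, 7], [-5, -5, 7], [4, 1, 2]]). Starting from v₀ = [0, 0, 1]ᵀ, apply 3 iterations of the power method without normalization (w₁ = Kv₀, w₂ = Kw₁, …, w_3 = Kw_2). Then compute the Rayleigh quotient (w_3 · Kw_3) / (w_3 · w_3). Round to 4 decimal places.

λ ≈ -9.4721

w1 = Kv₀ = (7, 7, 2)
w2 = Kw1 = (-28, -56, 39)
w3 = Kw2 = (581, 693, -90)
Kw3 = (-4676, -7000, 2837)
w3·Kw3 = 581·(-4676) + 693·(-7000) + (-90)·2837 = -7823086; w3·w3 = 581·581 + 693·693 + (-90)·(-90) = 825910
λ ≈ -7823086/825910 = -9.4721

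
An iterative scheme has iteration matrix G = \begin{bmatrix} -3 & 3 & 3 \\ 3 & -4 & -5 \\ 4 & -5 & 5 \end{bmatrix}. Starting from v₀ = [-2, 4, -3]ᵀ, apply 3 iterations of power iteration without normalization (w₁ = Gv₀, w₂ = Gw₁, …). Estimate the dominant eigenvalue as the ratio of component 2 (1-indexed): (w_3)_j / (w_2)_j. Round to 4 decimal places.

w1 = Gv₀ = (9, -7, -43)
w2 = Gw1 = (-177, 270, -144)
w3 = Gw2 = (909, -891, -2778)
Ratio at component: -891 / 270 = -3.3000

-3.3000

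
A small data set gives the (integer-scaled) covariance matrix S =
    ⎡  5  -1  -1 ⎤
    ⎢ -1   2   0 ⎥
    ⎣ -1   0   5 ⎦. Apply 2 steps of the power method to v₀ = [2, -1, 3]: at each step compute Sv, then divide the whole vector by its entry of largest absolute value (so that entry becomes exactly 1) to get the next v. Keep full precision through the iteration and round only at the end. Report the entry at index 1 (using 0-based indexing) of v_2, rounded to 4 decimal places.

-0.2807

Sv0 = (8.00000, -4.00000, 13.00000); divide by 13.00000 → v1 = (0.61538, -0.30769, 1.00000)
Sv1 = (2.38462, -1.23077, 4.38462); divide by 4.38462 → v2 = (0.54386, -0.28070, 1.00000)
Requested entry of v2: -16/57 = -0.2807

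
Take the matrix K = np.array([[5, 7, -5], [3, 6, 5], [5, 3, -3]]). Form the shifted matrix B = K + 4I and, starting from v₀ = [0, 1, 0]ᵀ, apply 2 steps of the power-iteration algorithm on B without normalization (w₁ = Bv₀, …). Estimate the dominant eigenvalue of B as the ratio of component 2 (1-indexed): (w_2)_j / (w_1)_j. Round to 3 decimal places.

μ ≈ 13.600

B = K + 4I has rows (9, 7, -5); (3, 10, 5); (5, 3, 1)
w1 = Bv₀ = (9·0 + 7·1 + (-5)·0; 3·0 + 10·1 + 5·0; 5·0 + 3·1 + 1·0) = (7, 10, 3)
w2 = Bw1 = (9·7 + 7·10 + (-5)·3; 3·7 + 10·10 + 5·3; 5·7 + 3·10 + 1·3) = (118, 136, 68)
Ratio: 136/10 = 13.600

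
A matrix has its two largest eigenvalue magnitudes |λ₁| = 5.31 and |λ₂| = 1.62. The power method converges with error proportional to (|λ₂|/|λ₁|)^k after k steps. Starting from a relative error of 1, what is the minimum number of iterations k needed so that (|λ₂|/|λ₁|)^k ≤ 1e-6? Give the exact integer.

12

|λ₂/λ₁| = 1.62/5.31 = 0.30508
Need k ≥ ln(1e-6) / ln(0.30508) = -13.8155 / -1.1872 ≈ 11.637
Smallest integer k satisfying the bound: 12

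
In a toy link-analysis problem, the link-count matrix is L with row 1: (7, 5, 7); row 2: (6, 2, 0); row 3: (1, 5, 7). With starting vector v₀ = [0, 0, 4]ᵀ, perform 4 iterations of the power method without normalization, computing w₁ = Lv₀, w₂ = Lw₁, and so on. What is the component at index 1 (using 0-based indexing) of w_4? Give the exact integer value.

w1 = Lv₀ = (28, 0, 28)
w2 = Lw1 = (392, 168, 224)
w3 = Lw2 = (5152, 2688, 2800)
w4 = Lw3 = (69104, 36288, 38192)
The requested component of w4 is 36288.

36288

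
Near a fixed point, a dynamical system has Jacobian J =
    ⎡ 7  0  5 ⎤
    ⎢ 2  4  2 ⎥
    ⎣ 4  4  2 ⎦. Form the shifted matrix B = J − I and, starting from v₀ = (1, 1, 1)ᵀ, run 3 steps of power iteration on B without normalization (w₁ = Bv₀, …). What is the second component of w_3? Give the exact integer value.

567

B = J − I has rows (6, 0, 5); (2, 3, 2); (4, 4, 1)
w1 = Bv₀ = (11, 7, 9)
w2 = Bw1 = (111, 61, 81)
w3 = Bw2 = (1071, 567, 769)
Requested component of w3: 567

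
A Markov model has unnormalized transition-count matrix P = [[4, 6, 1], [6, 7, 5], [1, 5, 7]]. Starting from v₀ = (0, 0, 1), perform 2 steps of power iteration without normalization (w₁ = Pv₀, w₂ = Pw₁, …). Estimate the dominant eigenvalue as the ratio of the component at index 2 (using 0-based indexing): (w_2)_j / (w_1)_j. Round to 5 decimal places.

w1 = Pv₀ = (1, 5, 7)
w2 = Pw1 = (41, 76, 75)
Ratio at component: 75 / 7 = 10.71429

10.71429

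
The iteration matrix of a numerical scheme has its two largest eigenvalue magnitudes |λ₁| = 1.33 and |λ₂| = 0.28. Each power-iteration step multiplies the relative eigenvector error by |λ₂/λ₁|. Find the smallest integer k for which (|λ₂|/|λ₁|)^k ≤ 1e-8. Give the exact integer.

|λ₂/λ₁| = 0.28/1.33 = 0.21053
Need k ≥ ln(1e-8) / ln(0.21053) = -18.4207 / -1.5581 ≈ 11.822
Smallest integer k satisfying the bound: 12

12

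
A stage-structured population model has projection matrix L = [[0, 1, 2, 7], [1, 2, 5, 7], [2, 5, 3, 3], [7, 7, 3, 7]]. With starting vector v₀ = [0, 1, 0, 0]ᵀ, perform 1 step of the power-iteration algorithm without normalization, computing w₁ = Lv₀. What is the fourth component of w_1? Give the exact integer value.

w1 = Lv₀ = (1, 2, 5, 7)
The requested component of w1 is 7.

7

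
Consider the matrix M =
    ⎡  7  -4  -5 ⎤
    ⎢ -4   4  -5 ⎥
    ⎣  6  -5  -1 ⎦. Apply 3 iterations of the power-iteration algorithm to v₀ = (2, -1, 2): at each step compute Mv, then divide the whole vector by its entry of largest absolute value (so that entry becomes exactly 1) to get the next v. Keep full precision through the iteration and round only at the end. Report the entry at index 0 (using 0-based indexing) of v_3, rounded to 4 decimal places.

-0.3094

Mv0 = (8.00000, -22.00000, 15.00000); divide by -22.00000 → v1 = (-0.36364, 1.00000, -0.68182)
Mv1 = (-3.13636, 8.86364, -6.50000); divide by 8.86364 → v2 = (-0.35385, 1.00000, -0.73333)
Mv2 = (-2.81026, 9.08205, -6.38974); divide by 9.08205 → v3 = (-0.30943, 1.00000, -0.70356)
Requested entry of v3: 548/-1771 = -0.3094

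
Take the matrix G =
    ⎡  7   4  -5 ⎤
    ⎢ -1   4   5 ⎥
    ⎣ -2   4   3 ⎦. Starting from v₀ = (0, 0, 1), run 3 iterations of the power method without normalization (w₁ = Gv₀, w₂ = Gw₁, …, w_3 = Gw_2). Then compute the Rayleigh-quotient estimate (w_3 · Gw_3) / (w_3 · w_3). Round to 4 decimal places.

w1 = Gv₀ = (7·0 + 4·0 + (-5)·1; (-1)·0 + 4·0 + 5·1; (-2)·0 + 4·0 + 3·1) = (-5, 5, 3)
w2 = Gw1 = (7·(-5) + 4·5 + (-5)·3; (-1)·(-5) + 4·5 + 5·3; (-2)·(-5) + 4·5 + 3·3) = (-30, 40, 39)
w3 = Gw2 = (-245, 385, 337)
Gw3 = (-1860, 3470, 3041)
w3·Gw3 = (-245)·(-1860) + 385·3470 + 337·3041 = 2816467; w3·w3 = (-245)·(-245) + 385·385 + 337·337 = 321819
λ ≈ 2816467/321819 = 8.7517

λ ≈ 8.7517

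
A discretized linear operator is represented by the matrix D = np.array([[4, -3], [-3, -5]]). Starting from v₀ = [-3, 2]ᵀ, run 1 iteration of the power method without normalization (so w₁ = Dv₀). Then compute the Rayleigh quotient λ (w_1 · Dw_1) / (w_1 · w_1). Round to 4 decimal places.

w1 = Dv₀ = (-18, -1)
Dw1 = (-69, 59)
w1·Dw1 = (-18)·(-69) + (-1)·59 = 1183; w1·w1 = (-18)·(-18) + (-1)·(-1) = 325
λ ≈ 1183/325 = 3.6400

3.6400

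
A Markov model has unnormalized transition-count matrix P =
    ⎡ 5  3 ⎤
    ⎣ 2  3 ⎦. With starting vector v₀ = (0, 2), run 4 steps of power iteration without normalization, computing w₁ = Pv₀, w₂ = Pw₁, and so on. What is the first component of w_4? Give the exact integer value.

2208

w1 = Pv₀ = (6, 6)
w2 = Pw1 = (48, 30)
w3 = Pw2 = (330, 186)
w4 = Pw3 = (2208, 1218)
The requested component of w4 is 2208.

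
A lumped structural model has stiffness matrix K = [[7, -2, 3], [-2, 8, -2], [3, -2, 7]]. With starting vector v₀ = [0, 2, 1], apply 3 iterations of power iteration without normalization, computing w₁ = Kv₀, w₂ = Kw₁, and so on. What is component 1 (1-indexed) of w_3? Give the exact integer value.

w1 = Kv₀ = (-1, 14, 3)
w2 = Kw1 = (-26, 108, -10)
w3 = Kw2 = (-428, 936, -364)
The requested component of w3 is -428.

-428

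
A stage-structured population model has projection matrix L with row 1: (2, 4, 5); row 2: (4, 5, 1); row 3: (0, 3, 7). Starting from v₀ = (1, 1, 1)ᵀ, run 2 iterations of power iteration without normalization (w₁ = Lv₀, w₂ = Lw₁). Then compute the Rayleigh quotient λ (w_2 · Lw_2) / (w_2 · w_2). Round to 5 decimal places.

λ ≈ 10.19041

w1 = Lv₀ = (11, 10, 10)
w2 = Lw1 = (112, 104, 100)
Lw2 = (1140, 1068, 1012)
w2·Lw2 = 112·1140 + 104·1068 + 100·1012 = 339952; w2·w2 = 112·112 + 104·104 + 100·100 = 33360
λ ≈ 339952/33360 = 10.19041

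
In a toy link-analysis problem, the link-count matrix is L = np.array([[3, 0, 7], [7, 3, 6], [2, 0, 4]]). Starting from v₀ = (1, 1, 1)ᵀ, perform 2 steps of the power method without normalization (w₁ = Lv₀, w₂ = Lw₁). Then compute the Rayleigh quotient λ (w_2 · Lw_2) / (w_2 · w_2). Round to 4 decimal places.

7.8229

w1 = Lv₀ = (10, 16, 6)
w2 = Lw1 = (72, 154, 44)
Lw2 = (524, 1230, 320)
w2·Lw2 = 72·524 + 154·1230 + 44·320 = 241228; w2·w2 = 72·72 + 154·154 + 44·44 = 30836
λ ≈ 241228/30836 = 7.8229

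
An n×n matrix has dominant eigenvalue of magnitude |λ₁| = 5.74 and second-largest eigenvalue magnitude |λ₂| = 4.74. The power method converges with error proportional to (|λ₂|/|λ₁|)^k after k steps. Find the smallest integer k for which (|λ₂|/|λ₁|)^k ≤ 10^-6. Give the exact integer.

73

|λ₂/λ₁| = 4.74/5.74 = 0.82578
Need k ≥ ln(10^-6) / ln(0.82578) = -13.8155 / -0.1914 ≈ 72.173
Smallest integer k satisfying the bound: 73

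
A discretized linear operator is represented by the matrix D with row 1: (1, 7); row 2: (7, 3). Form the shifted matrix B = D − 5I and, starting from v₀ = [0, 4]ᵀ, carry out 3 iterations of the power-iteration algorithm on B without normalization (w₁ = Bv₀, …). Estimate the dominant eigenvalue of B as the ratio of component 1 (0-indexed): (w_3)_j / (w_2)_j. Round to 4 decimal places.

B = D − 5I has rows (-4, 7); (7, -2)
w1 = Bv₀ = (28, -8)
w2 = Bw1 = (-168, 212)
w3 = Bw2 = (2156, -1600)
Ratio: -1600/212 = -7.5472

-7.5472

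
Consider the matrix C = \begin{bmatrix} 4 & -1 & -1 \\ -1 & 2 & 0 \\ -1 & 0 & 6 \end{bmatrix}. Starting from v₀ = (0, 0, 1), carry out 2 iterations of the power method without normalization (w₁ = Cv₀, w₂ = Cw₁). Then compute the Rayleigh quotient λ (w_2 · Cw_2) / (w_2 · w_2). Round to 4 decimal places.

w1 = Cv₀ = (-1, 0, 6)
w2 = Cw1 = (-10, 1, 37)
Cw2 = (-78, 12, 232)
w2·Cw2 = (-10)·(-78) + 1·12 + 37·232 = 9376; w2·w2 = (-10)·(-10) + 1·1 + 37·37 = 1470
λ ≈ 9376/1470 = 6.3782

6.3782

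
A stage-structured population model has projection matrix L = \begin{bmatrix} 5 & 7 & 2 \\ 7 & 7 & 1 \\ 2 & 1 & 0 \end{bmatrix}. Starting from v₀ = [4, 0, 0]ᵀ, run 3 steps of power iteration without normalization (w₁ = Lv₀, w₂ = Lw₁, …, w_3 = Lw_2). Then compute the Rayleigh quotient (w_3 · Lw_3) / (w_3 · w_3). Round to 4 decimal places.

13.3909

w1 = Lv₀ = (20, 28, 8)
w2 = Lw1 = (312, 344, 68)
w3 = Lw2 = (4104, 4660, 968)
Lw3 = (55076, 62316, 12868)
w3·Lw3 = 4104·55076 + 4660·62316 + 968·12868 = 528880688; w3·w3 = 4104·4104 + 4660·4660 + 968·968 = 39495440
λ ≈ 528880688/39495440 = 13.3909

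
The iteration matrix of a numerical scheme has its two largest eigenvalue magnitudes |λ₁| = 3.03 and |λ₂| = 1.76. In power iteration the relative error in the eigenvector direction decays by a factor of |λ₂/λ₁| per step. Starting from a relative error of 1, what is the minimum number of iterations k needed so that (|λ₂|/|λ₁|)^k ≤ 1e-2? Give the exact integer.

9

|λ₂/λ₁| = 1.76/3.03 = 0.58086
Need k ≥ ln(1e-2) / ln(0.58086) = -4.6052 / -0.5432 ≈ 8.477
Smallest integer k satisfying the bound: 9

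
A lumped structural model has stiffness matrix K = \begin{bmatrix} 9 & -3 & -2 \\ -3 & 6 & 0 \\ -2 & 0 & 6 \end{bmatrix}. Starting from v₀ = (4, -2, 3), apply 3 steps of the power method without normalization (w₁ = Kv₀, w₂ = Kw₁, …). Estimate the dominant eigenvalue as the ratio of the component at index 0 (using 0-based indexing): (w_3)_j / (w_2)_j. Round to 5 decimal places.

λ ≈ 11.07447

w1 = Kv₀ = (36, -24, 10)
w2 = Kw1 = (376, -252, -12)
w3 = Kw2 = (4164, -2640, -824)
Ratio at component: 4164 / 376 = 11.07447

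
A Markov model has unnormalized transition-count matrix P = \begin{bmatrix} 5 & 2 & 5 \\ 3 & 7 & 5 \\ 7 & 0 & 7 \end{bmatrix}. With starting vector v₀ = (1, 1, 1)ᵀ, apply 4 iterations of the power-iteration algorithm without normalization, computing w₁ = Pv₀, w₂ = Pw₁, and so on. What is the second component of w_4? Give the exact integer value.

w1 = Pv₀ = (5·1 + 2·1 + 5·1; 3·1 + 7·1 + 5·1; 7·1 + 0·1 + 7·1) = (12, 15, 14)
w2 = Pw1 = (5·12 + 2·15 + 5·14; 3·12 + 7·15 + 5·14; 7·12 + 0·15 + 7·14) = (160, 211, 182)
w3 = Pw2 = (2132, 2867, 2394)
w4 = Pw3 = (28364, 38435, 31682)
The requested component of w4 is 38435.

38435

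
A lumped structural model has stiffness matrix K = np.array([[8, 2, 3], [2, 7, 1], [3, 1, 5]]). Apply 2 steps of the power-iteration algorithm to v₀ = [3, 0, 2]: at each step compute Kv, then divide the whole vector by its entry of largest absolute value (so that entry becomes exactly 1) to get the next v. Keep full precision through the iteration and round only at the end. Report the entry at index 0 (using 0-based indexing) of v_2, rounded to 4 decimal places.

Kv0 = (30.00000, 8.00000, 19.00000); divide by 30.00000 → v1 = (1.00000, 0.26667, 0.63333)
Kv1 = (10.43333, 4.50000, 6.43333); divide by 10.43333 → v2 = (1.00000, 0.43131, 0.61661)
Requested entry of v2: 313/313 = 1.0000

1.0000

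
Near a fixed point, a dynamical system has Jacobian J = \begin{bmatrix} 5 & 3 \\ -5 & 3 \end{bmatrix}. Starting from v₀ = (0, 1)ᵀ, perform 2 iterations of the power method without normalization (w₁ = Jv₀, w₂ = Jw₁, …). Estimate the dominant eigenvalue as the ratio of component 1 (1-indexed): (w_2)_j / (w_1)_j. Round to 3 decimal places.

w1 = Jv₀ = (3, 3)
w2 = Jw1 = (24, -6)
Ratio at component: 24 / 3 = 8.000

8.000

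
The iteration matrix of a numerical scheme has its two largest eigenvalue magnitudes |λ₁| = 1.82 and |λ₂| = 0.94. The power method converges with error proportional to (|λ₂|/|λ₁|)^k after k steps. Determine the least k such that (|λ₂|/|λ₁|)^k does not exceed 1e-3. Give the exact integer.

|λ₂/λ₁| = 0.94/1.82 = 0.51648
Need k ≥ ln(1e-3) / ln(0.51648) = -6.9078 / -0.6607 ≈ 10.455
Smallest integer k satisfying the bound: 11

11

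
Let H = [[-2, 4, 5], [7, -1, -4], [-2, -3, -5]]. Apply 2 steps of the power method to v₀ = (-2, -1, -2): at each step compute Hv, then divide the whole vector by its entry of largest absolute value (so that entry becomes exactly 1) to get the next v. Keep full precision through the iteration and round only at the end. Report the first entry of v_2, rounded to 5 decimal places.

Hv0 = (-10.000000, -5.000000, 17.000000); divide by 17.000000 → v1 = (-0.588235, -0.294118, 1.000000)
Hv1 = (5.000000, -7.823529, -2.941176); divide by -7.823529 → v2 = (-0.639098, 1.000000, 0.375940)
Requested entry of v2: 85/-133 = -0.63910

-0.63910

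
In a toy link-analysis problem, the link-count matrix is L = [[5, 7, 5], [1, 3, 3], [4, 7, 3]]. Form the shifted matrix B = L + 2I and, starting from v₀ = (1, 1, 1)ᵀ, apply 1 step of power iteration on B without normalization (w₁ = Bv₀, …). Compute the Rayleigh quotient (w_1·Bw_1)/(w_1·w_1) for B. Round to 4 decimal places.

B = L + 2I has rows (7, 7, 5); (1, 5, 3); (4, 7, 5)
w1 = Bv₀ = (19, 9, 16)
Bw1 = (276, 112, 219)
w1·Bw1 = 9756; w1·w1 = 698; μ ≈ 9756/698 = 13.9771

μ ≈ 13.9771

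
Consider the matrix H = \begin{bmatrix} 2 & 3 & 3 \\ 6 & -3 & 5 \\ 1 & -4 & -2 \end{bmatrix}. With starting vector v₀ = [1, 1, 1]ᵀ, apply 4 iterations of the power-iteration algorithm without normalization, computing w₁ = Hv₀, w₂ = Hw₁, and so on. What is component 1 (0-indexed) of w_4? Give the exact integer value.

w1 = Hv₀ = (2·1 + 3·1 + 3·1; 6·1 + (-3)·1 + 5·1; 1·1 + (-4)·1 + (-2)·1) = (8, 8, -5)
w2 = Hw1 = (2·8 + 3·8 + 3·(-5); 6·8 + (-3)·8 + 5·(-5); 1·8 + (-4)·8 + (-2)·(-5)) = (25, -1, -14)
w3 = Hw2 = (5, 83, 57)
w4 = Hw3 = (430, 66, -441)
The requested component of w4 is 66.

66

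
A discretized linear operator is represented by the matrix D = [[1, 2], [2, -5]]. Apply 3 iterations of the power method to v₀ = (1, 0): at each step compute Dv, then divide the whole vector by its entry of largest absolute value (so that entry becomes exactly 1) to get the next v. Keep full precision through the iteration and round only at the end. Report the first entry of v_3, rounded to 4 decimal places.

-0.2200

Dv0 = (1.00000, 2.00000); divide by 2.00000 → v1 = (0.50000, 1.00000)
Dv1 = (2.50000, -4.00000); divide by -4.00000 → v2 = (-0.62500, 1.00000)
Dv2 = (1.37500, -6.25000); divide by -6.25000 → v3 = (-0.22000, 1.00000)
Requested entry of v3: -11/50 = -0.2200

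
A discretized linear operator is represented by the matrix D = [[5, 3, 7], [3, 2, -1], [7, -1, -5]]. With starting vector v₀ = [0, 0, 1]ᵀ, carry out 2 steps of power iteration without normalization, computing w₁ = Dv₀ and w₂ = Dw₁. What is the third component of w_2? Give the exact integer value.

w1 = Dv₀ = (7, -1, -5)
w2 = Dw1 = (-3, 24, 75)
The requested component of w2 is 75.

75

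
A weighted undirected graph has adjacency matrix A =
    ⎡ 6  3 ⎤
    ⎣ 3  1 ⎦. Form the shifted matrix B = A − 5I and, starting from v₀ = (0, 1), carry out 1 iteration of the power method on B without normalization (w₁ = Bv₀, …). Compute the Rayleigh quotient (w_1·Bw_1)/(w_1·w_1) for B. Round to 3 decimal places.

B = A − 5I has rows (1, 3); (3, -4)
w1 = Bv₀ = (3, -4)
Bw1 = (-9, 25)
w1·Bw1 = -127; w1·w1 = 25; μ ≈ -127/25 = -5.080

μ ≈ -5.080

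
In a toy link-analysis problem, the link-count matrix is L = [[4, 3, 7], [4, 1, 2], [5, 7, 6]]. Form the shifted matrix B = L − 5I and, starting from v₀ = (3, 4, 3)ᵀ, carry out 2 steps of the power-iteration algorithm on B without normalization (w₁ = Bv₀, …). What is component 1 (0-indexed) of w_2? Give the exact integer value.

B = L − 5I has rows (-1, 3, 7); (4, -4, 2); (5, 7, 1)
w1 = Bv₀ = (30, 2, 46)
w2 = Bw1 = (298, 204, 210)
Requested component of w2: 204

204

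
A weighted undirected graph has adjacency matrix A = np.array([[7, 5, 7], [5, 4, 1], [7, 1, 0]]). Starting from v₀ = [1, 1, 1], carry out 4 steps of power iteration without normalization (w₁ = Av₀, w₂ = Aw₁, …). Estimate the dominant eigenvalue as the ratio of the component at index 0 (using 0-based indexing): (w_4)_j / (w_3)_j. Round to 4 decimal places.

w1 = Av₀ = (7·1 + 5·1 + 7·1; 5·1 + 4·1 + 1·1; 7·1 + 1·1 + 0·1) = (19, 10, 8)
w2 = Aw1 = (7·19 + 5·10 + 7·8; 5·19 + 4·10 + 1·8; 7·19 + 1·10 + 0·8) = (239, 143, 143)
w3 = Aw2 = (3389, 1910, 1816)
w4 = Aw3 = (45985, 26401, 25633)
Ratio at component: 45985 / 3389 = 13.5689

13.5689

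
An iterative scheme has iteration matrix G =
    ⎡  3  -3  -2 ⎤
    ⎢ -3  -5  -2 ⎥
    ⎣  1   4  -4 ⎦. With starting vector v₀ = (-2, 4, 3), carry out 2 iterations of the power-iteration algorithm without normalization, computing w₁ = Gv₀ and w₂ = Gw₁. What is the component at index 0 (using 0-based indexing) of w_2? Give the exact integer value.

-16

w1 = Gv₀ = (3·(-2) + (-3)·4 + (-2)·3; (-3)·(-2) + (-5)·4 + (-2)·3; 1·(-2) + 4·4 + (-4)·3) = (-24, -20, 2)
w2 = Gw1 = (3·(-24) + (-3)·(-20) + (-2)·2; (-3)·(-24) + (-5)·(-20) + (-2)·2; 1·(-24) + 4·(-20) + (-4)·2) = (-16, 168, -112)
The requested component of w2 is -16.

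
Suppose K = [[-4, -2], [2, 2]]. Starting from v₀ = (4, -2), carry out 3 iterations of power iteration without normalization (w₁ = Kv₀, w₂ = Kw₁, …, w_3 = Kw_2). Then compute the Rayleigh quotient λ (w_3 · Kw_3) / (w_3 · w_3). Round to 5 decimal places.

λ ≈ -3.26027

w1 = Kv₀ = ((-4)·4 + (-2)·(-2); 2·4 + 2·(-2)) = (-12, 4)
w2 = Kw1 = ((-4)·(-12) + (-2)·4; 2·(-12) + 2·4) = (40, -16)
w3 = Kw2 = (-128, 48)
Kw3 = (416, -160)
w3·Kw3 = (-128)·416 + 48·(-160) = -60928; w3·w3 = (-128)·(-128) + 48·48 = 18688
λ ≈ -60928/18688 = -3.26027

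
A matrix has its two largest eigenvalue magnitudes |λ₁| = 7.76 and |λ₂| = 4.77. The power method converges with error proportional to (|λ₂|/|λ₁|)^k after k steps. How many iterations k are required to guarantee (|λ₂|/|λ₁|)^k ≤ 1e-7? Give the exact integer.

34

|λ₂/λ₁| = 4.77/7.76 = 0.61469
Need k ≥ ln(1e-7) / ln(0.61469) = -16.1181 / -0.4866 ≈ 33.121
Smallest integer k satisfying the bound: 34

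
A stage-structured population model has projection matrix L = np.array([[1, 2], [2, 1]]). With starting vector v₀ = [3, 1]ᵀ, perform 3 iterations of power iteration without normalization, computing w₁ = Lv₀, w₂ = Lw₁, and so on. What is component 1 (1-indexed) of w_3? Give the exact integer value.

53

w1 = Lv₀ = (1·3 + 2·1; 2·3 + 1·1) = (5, 7)
w2 = Lw1 = (1·5 + 2·7; 2·5 + 1·7) = (19, 17)
w3 = Lw2 = (53, 55)
The requested component of w3 is 53.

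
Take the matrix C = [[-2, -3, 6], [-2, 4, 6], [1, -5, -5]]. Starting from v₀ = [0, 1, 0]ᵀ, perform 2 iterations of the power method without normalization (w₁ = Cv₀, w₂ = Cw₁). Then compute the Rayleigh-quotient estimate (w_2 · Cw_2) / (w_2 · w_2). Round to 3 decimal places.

-3.164

w1 = Cv₀ = ((-2)·0 + (-3)·1 + 6·0; (-2)·0 + 4·1 + 6·0; 1·0 + (-5)·1 + (-5)·0) = (-3, 4, -5)
w2 = Cw1 = ((-2)·(-3) + (-3)·4 + 6·(-5); (-2)·(-3) + 4·4 + 6·(-5); 1·(-3) + (-5)·4 + (-5)·(-5)) = (-36, -8, 2)
Cw2 = (108, 52, -6)
w2·Cw2 = (-36)·108 + (-8)·52 + 2·(-6) = -4316; w2·w2 = (-36)·(-36) + (-8)·(-8) + 2·2 = 1364
λ ≈ -4316/1364 = -3.164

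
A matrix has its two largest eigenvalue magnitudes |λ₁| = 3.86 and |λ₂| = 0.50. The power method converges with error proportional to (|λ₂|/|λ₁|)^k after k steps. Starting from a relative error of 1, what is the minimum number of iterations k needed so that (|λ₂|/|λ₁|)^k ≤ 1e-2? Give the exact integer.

3

|λ₂/λ₁| = 0.50/3.86 = 0.12953
Need k ≥ ln(1e-2) / ln(0.12953) = -4.6052 / -2.0438 ≈ 2.253
Smallest integer k satisfying the bound: 3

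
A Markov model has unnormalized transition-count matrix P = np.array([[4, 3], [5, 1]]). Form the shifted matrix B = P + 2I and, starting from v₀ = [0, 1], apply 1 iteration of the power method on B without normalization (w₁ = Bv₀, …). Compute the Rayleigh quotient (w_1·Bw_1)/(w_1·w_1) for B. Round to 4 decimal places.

μ ≈ 8.5000

B = P + 2I has rows (6, 3); (5, 3)
w1 = Bv₀ = (3, 3)
Bw1 = (27, 24)
w1·Bw1 = 153; w1·w1 = 18; μ ≈ 153/18 = 8.5000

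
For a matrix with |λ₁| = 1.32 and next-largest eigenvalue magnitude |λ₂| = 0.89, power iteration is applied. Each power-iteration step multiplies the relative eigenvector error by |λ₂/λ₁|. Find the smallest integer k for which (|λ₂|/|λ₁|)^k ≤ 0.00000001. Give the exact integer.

|λ₂/λ₁| = 0.89/1.32 = 0.67424
Need k ≥ ln(0.00000001) / ln(0.67424) = -18.4207 / -0.3942 ≈ 46.733
Smallest integer k satisfying the bound: 47

47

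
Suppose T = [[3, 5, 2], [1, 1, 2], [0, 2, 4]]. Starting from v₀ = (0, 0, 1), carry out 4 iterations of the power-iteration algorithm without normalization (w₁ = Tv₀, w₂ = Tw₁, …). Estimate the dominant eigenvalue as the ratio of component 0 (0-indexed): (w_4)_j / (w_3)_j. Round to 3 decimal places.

λ ≈ 6.419

w1 = Tv₀ = (3·0 + 5·0 + 2·1; 1·0 + 1·0 + 2·1; 0·0 + 2·0 + 4·1) = (2, 2, 4)
w2 = Tw1 = (3·2 + 5·2 + 2·4; 1·2 + 1·2 + 2·4; 0·2 + 2·2 + 4·4) = (24, 12, 20)
w3 = Tw2 = (172, 76, 104)
w4 = Tw3 = (1104, 456, 568)
Ratio at component: 1104 / 172 = 6.419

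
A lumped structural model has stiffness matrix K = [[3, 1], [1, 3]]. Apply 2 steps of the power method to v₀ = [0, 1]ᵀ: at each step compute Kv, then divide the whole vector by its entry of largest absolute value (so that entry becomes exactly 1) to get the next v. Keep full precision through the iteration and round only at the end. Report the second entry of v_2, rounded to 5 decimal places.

Kv0 = (1.000000, 3.000000); divide by 3.000000 → v1 = (0.333333, 1.000000)
Kv1 = (2.000000, 3.333333); divide by 3.333333 → v2 = (0.600000, 1.000000)
Requested entry of v2: 10/10 = 1.00000

1.00000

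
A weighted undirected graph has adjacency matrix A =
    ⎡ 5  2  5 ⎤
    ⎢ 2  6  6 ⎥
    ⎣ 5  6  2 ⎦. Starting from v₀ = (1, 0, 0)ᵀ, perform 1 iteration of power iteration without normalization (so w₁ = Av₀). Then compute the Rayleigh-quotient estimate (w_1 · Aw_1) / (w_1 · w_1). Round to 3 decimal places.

w1 = Av₀ = (5·1 + 2·0 + 5·0; 2·1 + 6·0 + 6·0; 5·1 + 6·0 + 2·0) = (5, 2, 5)
Aw1 = (54, 52, 47)
w1·Aw1 = 5·54 + 2·52 + 5·47 = 609; w1·w1 = 5·5 + 2·2 + 5·5 = 54
λ ≈ 609/54 = 11.278

λ ≈ 11.278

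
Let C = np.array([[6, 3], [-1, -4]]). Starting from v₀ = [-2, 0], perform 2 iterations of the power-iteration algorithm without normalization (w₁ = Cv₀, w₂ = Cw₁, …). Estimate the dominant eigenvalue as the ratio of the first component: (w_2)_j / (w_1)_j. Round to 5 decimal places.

w1 = Cv₀ = (6·(-2) + 3·0; (-1)·(-2) + (-4)·0) = (-12, 2)
w2 = Cw1 = (6·(-12) + 3·2; (-1)·(-12) + (-4)·2) = (-66, 4)
Ratio at component: -66 / -12 = 5.50000

5.50000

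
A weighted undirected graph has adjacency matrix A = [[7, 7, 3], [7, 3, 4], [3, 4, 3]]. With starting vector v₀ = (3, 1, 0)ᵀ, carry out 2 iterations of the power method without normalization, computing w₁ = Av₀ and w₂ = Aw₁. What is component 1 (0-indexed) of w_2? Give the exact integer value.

w1 = Av₀ = (28, 24, 13)
w2 = Aw1 = (403, 320, 219)
The requested component of w2 is 320.

320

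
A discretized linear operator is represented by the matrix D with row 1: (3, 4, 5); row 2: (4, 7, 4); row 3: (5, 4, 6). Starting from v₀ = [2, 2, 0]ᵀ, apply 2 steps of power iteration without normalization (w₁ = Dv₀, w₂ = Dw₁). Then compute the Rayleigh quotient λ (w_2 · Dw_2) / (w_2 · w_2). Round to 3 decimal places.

w1 = Dv₀ = (14, 22, 18)
w2 = Dw1 = (220, 282, 266)
Dw2 = (3118, 3918, 3824)
w2·Dw2 = 220·3118 + 282·3918 + 266·3824 = 2808020; w2·w2 = 220·220 + 282·282 + 266·266 = 198680
λ ≈ 2808020/198680 = 14.133

λ ≈ 14.133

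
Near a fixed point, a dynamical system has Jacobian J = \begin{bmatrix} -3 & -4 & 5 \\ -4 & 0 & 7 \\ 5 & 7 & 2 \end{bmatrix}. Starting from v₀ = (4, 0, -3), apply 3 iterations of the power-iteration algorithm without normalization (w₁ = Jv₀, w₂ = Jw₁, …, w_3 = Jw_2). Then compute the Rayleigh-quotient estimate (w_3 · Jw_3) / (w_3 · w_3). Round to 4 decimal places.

-10.4187

w1 = Jv₀ = ((-3)·4 + (-4)·0 + 5·(-3); (-4)·4 + 0·0 + 7·(-3); 5·4 + 7·0 + 2·(-3)) = (-27, -37, 14)
w2 = Jw1 = ((-3)·(-27) + (-4)·(-37) + 5·14; (-4)·(-27) + 0·(-37) + 7·14; 5·(-27) + 7·(-37) + 2·14) = (299, 206, -366)
w3 = Jw2 = (-3551, -3758, 2205)
Jw3 = (36710, 29639, -39651)
w3·Jw3 = (-3551)·36710 + (-3758)·29639 + 2205·(-39651) = -329171027; w3·w3 = (-3551)·(-3551) + (-3758)·(-3758) + 2205·2205 = 31594190
λ ≈ -329171027/31594190 = -10.4187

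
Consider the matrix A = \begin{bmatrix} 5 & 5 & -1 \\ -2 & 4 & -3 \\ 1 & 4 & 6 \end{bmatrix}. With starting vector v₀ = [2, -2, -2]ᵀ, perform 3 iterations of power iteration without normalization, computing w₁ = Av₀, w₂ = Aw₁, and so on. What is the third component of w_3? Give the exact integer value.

w1 = Av₀ = (5·2 + 5·(-2) + (-1)·(-2); (-2)·2 + 4·(-2) + (-3)·(-2); 1·2 + 4·(-2) + 6·(-2)) = (2, -6, -18)
w2 = Aw1 = (5·2 + 5·(-6) + (-1)·(-18); (-2)·2 + 4·(-6) + (-3)·(-18); 1·2 + 4·(-6) + 6·(-18)) = (-2, 26, -130)
w3 = Aw2 = (250, 498, -678)
The requested component of w3 is -678.

-678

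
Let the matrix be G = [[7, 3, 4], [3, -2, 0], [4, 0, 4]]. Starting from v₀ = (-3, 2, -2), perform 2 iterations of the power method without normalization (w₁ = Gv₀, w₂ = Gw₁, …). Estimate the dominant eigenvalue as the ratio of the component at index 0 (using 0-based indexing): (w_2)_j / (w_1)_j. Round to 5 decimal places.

λ ≈ 12.17391

w1 = Gv₀ = (-23, -13, -20)
w2 = Gw1 = (-280, -43, -172)
Ratio at component: -280 / -23 = 12.17391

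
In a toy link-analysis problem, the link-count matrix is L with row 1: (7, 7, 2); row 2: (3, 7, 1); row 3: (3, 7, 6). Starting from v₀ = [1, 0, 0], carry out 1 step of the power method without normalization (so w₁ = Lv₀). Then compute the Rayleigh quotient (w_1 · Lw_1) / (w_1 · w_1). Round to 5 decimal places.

w1 = Lv₀ = (7·1 + 7·0 + 2·0; 3·1 + 7·0 + 1·0; 3·1 + 7·0 + 6·0) = (7, 3, 3)
Lw1 = (76, 45, 60)
w1·Lw1 = 7·76 + 3·45 + 3·60 = 847; w1·w1 = 7·7 + 3·3 + 3·3 = 67
λ ≈ 847/67 = 12.64179

12.64179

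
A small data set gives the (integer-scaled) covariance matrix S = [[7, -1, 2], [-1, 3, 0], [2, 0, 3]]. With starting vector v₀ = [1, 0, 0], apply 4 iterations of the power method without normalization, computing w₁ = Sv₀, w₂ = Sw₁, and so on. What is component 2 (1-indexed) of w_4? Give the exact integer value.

w1 = Sv₀ = (7, -1, 2)
w2 = Sw1 = (54, -10, 20)
w3 = Sw2 = (428, -84, 168)
w4 = Sw3 = (3416, -680, 1360)
The requested component of w4 is -680.

-680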